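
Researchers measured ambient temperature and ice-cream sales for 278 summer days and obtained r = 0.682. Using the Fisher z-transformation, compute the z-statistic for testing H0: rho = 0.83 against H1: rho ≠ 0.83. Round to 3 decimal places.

-5.892

Fisher z: atanh(0.682) = 0.832844, atanh(0.83) = 1.188136
z = (z_r − z_0)·√(n−3) = (0.832844 − 1.188136)·√275 = -0.355292 · 16.583124 = -5.892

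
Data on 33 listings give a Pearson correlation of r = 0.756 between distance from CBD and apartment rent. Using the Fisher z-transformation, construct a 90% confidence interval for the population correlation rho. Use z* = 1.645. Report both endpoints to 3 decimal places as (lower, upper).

(0.596, 0.858)

Fisher z: z_r = atanh(r) = ½·ln((1+0.756)/(1−0.756)) = 0.986813
SE(z) = 1/√(n−3) = 1/√30 = 0.182574
90% ⇒ z* = 1.645; margin = 1.645·0.182574 = 0.300334
CI on z-scale: (0.686479, 1.287147)
Back-transform: tanh(0.686479) = 0.595715, tanh(1.287147) = 0.858377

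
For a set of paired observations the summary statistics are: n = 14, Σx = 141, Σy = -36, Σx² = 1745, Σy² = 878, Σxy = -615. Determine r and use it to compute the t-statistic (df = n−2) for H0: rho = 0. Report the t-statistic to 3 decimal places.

Numerator: nΣxy − (Σx)(Σy) = 14·(-615) − (141)(-36) = -3534
Denominator: √[(nΣx²−(Σx)²)(nΣy²−(Σy)²)]
  nΣx²−(Σx)² = 14·1745 − 19881 = 4549;  nΣy²−(Σy)² = 14·878 − 1296 = 10996
  √(4549·10996) = √50020804 = 7072.5387
r = -3534 / 7072.5387 = -0.4997
t = r·√(n−2)/√(1−r²) = -0.4997·√12 / √(1−0.249700) = -1.731012 / 0.866199 = -1.998

-1.998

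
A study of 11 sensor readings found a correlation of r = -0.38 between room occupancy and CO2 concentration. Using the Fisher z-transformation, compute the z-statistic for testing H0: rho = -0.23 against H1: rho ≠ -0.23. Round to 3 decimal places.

-0.469

Fisher z: atanh(-0.38) = -0.400060, atanh(-0.23) = -0.234189
z = (z_r − z_0)·√(n−3) = (-0.400060 − (-0.234189))·√8 = -0.165871 · 2.828427 = -0.469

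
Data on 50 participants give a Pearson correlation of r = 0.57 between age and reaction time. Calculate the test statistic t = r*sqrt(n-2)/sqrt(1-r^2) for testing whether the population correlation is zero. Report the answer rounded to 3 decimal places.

4.806

t = r·√(n−2) / √(1−r²) with r = 0.57, n = 50
  = 0.57·√48 / √(1 − 0.3249)
  = 0.57·6.928203 / 0.821645
  = 3.949076 / 0.821645 = 4.806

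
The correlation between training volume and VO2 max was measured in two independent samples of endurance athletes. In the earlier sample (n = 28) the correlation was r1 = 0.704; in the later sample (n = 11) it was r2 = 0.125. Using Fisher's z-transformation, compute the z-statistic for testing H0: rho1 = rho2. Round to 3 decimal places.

1.845

z1 = atanh(0.704) = 0.875187,  z2 = atanh(0.125) = 0.125657
SE = √(1/(n1−3) + 1/(n2−3)) = √(1/25 + 1/8) = √(0.0400000 + 0.1250000) = √0.1650000 = 0.406202
z = (z1 − z2)/SE = (0.875187 − 0.125657) / 0.406202 = 0.749530 / 0.406202 = 1.845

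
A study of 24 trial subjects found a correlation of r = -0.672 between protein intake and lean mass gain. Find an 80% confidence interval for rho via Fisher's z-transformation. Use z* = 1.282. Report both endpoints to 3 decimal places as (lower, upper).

(-0.798, -0.489)

z_r = atanh(-0.672) = -0.814381;  SE = 1/√(n−3) = 1/√21 = 0.218218
z-limits: -0.814381 ± 1.282·0.218218 = -0.814381 ± 0.279755 = [-1.094136, -0.534626]
ρ-limits: (tanh -1.094136, tanh -0.534626) = (-0.798, -0.489)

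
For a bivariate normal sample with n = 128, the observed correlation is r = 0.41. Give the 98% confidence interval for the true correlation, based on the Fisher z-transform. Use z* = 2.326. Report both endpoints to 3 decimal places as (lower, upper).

(0.224, 0.567)

Fisher z: z_r = atanh(r) = ½·ln((1+0.41)/(1−0.41)) = 0.435611
SE(z) = 1/√(n−3) = 1/√125 = 0.089443
98% ⇒ z* = 2.326; margin = 2.326·0.089443 = 0.208044
CI on z-scale: (0.227567, 0.643655)
Back-transform: tanh(0.227567) = 0.223718, tanh(0.643655) = 0.567383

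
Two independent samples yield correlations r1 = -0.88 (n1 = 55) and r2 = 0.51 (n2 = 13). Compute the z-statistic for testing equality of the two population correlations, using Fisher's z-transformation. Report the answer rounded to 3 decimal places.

Fisher z-transforms: z1 = atanh(-0.88) = -1.375768, z2 = atanh(0.51) = 0.562730; difference d = -1.938498
Var(d) = 1/52 + 1/10 = 0.0192308 + 0.1000000 = 0.1192308
z = d/√Var(d) = -1.938498 / √0.1192308 = -1.938498 / 0.345298 = -5.614

-5.614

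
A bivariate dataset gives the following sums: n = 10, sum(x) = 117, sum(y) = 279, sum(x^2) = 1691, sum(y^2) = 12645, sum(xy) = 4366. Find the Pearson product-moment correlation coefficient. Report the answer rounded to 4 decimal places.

0.8805

Numerator: nΣxy − (Σx)(Σy) = 10·4366 − (117)(279) = 11017
Denominator: √[(nΣx²−(Σx)²)(nΣy²−(Σy)²)]
  nΣx²−(Σx)² = 10·1691 − 13689 = 3221;  nΣy²−(Σy)² = 10·12645 − 77841 = 48609
  √(3221·48609) = √156569589 = 12512.7770
r = 11017 / 12512.7770 = 0.8805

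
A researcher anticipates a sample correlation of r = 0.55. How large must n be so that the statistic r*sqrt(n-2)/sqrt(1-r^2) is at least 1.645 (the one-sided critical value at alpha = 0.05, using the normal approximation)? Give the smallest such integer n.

Need r·√(n−2)/√(1−r²) ≥ 1.645
√(n−2) ≥ 1.645·√(1−0.3025) / 0.55 = 1.645·0.835165 / 0.55 = 2.4979
n−2 ≥ 6.2395  ⇒  n ≥ 8.2395
Smallest integer n = 9

9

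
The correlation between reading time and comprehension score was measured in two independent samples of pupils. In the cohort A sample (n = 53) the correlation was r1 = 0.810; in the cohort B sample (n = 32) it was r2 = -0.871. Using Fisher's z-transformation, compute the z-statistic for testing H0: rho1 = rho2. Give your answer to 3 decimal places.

10.557

z1 = atanh(0.810) = 1.127029,  z2 = atanh(-0.871) = -1.337208
SE = √(1/(n1−3) + 1/(n2−3)) = √(1/50 + 1/29) = √(0.0200000 + 0.0344828) = √0.0544828 = 0.233416
z = (z1 − z2)/SE = (1.127029 − (-1.337208)) / 0.233416 = 2.464237 / 0.233416 = 10.557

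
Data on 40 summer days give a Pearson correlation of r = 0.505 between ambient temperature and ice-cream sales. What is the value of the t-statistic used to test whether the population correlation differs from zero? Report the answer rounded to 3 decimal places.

3.607

1 − r² = 1 − 0.255025 = 0.744975;  √(1−r²) = 0.863119
√(n−2) = √38 = 6.164414
t = r·√(n−2)/√(1−r²) = 0.505 · 6.164414 / 0.863119 = 3.607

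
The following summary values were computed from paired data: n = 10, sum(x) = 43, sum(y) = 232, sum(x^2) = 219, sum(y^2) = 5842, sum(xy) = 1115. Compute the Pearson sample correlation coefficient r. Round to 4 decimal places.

Numerator: nΣxy − (Σx)(Σy) = 10·1115 − (43)(232) = 1174
Denominator: √[(nΣx²−(Σx)²)(nΣy²−(Σy)²)]
  nΣx²−(Σx)² = 10·219 − 1849 = 341;  nΣy²−(Σy)² = 10·5842 − 53824 = 4596
  √(341·4596) = √1567236 = 1251.8930
r = 1174 / 1251.8930 = 0.9378

0.9378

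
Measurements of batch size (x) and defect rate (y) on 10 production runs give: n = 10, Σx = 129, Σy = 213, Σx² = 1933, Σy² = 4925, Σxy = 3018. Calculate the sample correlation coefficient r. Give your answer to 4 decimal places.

0.8367

S_xy = nΣxy − ΣxΣy = 10·3018 − 129·213 = 30180 − 27477 = 2703
S_xx = nΣx² − (Σx)² = 10·1933 − 129² = 19330 − 16641 = 2689
S_yy = nΣy² − (Σy)² = 10·4925 − 213² = 49250 − 45369 = 3881
r = S_xy / √(S_xx·S_yy) = 2703 / √(2689·3881) = 2703 / √10436009 = 2703 / 3230.4812 = 0.8367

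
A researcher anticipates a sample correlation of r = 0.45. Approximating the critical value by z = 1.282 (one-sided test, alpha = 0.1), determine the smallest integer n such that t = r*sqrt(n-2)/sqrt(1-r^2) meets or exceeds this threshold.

9

r√(n−2)/√(1−r²) ≥ 1.282  ⇔  n−2 ≥ (1.282)²·(1−r²)/r²
(1−r²)/r² = (1−0.2025)/0.2025 = 3.9383
n ≥ 2 + 1.643524·3.9383 = 2 + 6.4727 = 8.4727
⌈8.4727⌉ = 9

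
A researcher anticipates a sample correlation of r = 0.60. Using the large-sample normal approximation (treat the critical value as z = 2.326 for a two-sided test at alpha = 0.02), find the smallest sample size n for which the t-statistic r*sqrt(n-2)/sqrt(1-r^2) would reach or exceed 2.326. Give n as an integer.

12

r√(n−2)/√(1−r²) ≥ 2.326  ⇔  n−2 ≥ (2.326)²·(1−r²)/r²
(1−r²)/r² = (1−0.3600)/0.3600 = 1.7778
n ≥ 2 + 5.410276·1.7778 = 2 + 9.6184 = 11.6184
⌈11.6184⌉ = 12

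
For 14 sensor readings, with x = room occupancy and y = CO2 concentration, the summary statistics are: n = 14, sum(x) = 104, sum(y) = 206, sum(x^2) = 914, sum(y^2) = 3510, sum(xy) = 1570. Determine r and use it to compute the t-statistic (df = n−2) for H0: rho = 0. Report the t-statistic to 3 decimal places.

0.535

Numerator: nΣxy − (Σx)(Σy) = 14·1570 − (104)(206) = 556
Denominator: √[(nΣx²−(Σx)²)(nΣy²−(Σy)²)]
  nΣx²−(Σx)² = 14·914 − 10816 = 1980;  nΣy²−(Σy)² = 14·3510 − 42436 = 6704
  √(1980·6704) = √13273920 = 3643.3391
r = 556 / 3643.3391 = 0.1526
t = r·√(n−2)/√(1−r²) = 0.1526·√12 / √(1−0.023287) = 0.528622 / 0.988288 = 0.535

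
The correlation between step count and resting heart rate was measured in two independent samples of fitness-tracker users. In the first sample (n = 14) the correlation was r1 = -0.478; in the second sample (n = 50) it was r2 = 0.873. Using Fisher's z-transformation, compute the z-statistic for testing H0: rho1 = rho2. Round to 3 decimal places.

z1 = atanh(-0.478) = -0.520389,  z2 = atanh(0.873) = 1.345555
SE = √(1/(n1−3) + 1/(n2−3)) = √(1/11 + 1/47) = √(0.0909091 + 0.0212766) = √0.1121857 = 0.334941
z = (z1 − z2)/SE = (-0.520389 − 1.345555) / 0.334941 = -1.865944 / 0.334941 = -5.571

-5.571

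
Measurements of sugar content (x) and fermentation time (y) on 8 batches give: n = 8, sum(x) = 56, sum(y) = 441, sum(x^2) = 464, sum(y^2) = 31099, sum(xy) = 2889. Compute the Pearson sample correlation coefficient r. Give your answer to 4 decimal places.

-0.2832

Numerator: nΣxy − (Σx)(Σy) = 8·2889 − (56)(441) = -1584
Denominator: √[(nΣx²−(Σx)²)(nΣy²−(Σy)²)]
  nΣx²−(Σx)² = 8·464 − 3136 = 576;  nΣy²−(Σy)² = 8·31099 − 194481 = 54311
  √(576·54311) = √31283136 = 5593.1329
r = -1584 / 5593.1329 = -0.2832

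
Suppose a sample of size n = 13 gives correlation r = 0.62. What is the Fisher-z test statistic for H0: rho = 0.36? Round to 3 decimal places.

z_r = atanh(0.62) = 0.725005,  z_0 = atanh(0.36) = 0.376886
SE = 1/√(n−3) = 1/√10 = 0.316228
z = (z_r − z_0)/SE = (0.725005 − 0.376886) / 0.316228 = 0.348119 / 0.316228 = 1.101

1.101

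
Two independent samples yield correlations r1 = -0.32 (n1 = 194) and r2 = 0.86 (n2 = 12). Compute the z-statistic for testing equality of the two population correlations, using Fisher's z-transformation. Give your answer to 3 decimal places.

Fisher z-transforms: z1 = atanh(-0.32) = -0.331647, z2 = atanh(0.86) = 1.293345; difference d = -1.624992
Var(d) = 1/191 + 1/9 = 0.0052356 + 0.1111111 = 0.1163467
z = d/√Var(d) = -1.624992 / √0.1163467 = -1.624992 / 0.341096 = -4.764

-4.764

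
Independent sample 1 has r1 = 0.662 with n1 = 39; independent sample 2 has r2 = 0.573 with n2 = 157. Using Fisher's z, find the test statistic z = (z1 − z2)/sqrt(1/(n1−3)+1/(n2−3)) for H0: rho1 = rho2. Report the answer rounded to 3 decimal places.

0.780

Fisher z-transforms: z1 = atanh(0.662) = 0.796366, z2 = atanh(0.573) = 0.651978; difference d = 0.144388
Var(d) = 1/36 + 1/154 = 0.0277778 + 0.0064935 = 0.0342713
z = d/√Var(d) = 0.144388 / √0.0342713 = 0.144388 / 0.185125 = 0.780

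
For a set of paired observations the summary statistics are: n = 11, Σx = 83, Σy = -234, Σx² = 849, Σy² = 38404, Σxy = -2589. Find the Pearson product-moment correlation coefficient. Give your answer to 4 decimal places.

Numerator: nΣxy − (Σx)(Σy) = 11·(-2589) − (83)(-234) = -9057
Denominator: √[(nΣx²−(Σx)²)(nΣy²−(Σy)²)]
  nΣx²−(Σx)² = 11·849 − 6889 = 2450;  nΣy²−(Σy)² = 11·38404 − 54756 = 367688
  √(2450·367688) = √900835600 = 30013.9234
r = -9057 / 30013.9234 = -0.3018

-0.3018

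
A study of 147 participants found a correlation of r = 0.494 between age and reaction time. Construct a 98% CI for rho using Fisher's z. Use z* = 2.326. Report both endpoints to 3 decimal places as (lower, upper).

(0.334, 0.626)

z_r = atanh(0.494) = 0.541338;  SE = 1/√(n−3) = 1/√144 = 0.083333
z-limits: 0.541338 ± 2.326·0.083333 = 0.541338 ± 0.193833 = [0.347505, 0.735171]
ρ-limits: (tanh 0.347505, tanh 0.735171) = (0.334, 0.626)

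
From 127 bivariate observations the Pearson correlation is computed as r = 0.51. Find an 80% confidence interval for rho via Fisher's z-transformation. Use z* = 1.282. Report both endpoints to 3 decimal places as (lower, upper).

Fisher z: z_r = atanh(r) = ½·ln((1+0.51)/(1−0.51)) = 0.562730
SE(z) = 1/√(n−3) = 1/√124 = 0.089803
80% ⇒ z* = 1.282; margin = 1.282·0.089803 = 0.115127
CI on z-scale: (0.447603, 0.677857)
Back-transform: tanh(0.447603) = 0.419927, tanh(0.677857) = 0.590124

(0.420, 0.590)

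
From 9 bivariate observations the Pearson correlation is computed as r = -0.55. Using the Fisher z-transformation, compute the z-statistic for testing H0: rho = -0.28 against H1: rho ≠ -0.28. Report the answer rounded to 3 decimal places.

z_r = atanh(-0.55) = -0.618381,  z_0 = atanh(-0.28) = -0.287682
SE = 1/√(n−3) = 1/√6 = 0.408248
z = (z_r − z_0)/SE = (-0.618381 − (-0.287682)) / 0.408248 = -0.330699 / 0.408248 = -0.810

-0.810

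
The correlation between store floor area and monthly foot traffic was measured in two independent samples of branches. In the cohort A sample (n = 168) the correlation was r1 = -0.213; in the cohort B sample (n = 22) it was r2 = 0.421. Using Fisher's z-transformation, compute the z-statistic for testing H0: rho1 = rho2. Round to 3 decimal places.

Fisher z-transforms: z1 = atanh(-0.213) = -0.216312, z2 = atanh(0.421) = 0.448907; difference d = -0.665219
Var(d) = 1/165 + 1/19 = 0.0060606 + 0.0526316 = 0.0586922
z = d/√Var(d) = -0.665219 / √0.0586922 = -0.665219 / 0.242265 = -2.746

-2.746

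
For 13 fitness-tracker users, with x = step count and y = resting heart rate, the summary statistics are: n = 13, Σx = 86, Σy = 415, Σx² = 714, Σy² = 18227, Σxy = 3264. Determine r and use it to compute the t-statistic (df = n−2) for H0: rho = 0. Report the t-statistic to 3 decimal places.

Numerator: nΣxy − (Σx)(Σy) = 13·3264 − (86)(415) = 6742
Denominator: √[(nΣx²−(Σx)²)(nΣy²−(Σy)²)]
  nΣx²−(Σx)² = 13·714 − 7396 = 1886;  nΣy²−(Σy)² = 13·18227 − 172225 = 64726
  √(1886·64726) = √122073236 = 11048.6758
r = 6742 / 11048.6758 = 0.6102
t = r·√(n−2)/√(1−r²) = 0.6102·√11 / √(1−0.372344) = 2.023804 / 0.792247 = 2.555

2.555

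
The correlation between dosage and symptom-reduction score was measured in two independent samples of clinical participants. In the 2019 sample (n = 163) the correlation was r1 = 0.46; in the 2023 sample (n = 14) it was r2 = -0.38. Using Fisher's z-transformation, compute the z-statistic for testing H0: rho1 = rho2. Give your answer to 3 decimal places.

Fisher z-transforms: z1 = atanh(0.46) = 0.497311, z2 = atanh(-0.38) = -0.400060; difference d = 0.897371
Var(d) = 1/160 + 1/11 = 0.0062500 + 0.0909091 = 0.0971591
z = d/√Var(d) = 0.897371 / √0.0971591 = 0.897371 / 0.311704 = 2.879

2.879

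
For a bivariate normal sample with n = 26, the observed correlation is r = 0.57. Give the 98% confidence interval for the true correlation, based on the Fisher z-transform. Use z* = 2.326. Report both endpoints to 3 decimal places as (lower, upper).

z_r = atanh(0.57) = 0.647523;  SE = 1/√(n−3) = 1/√23 = 0.208514
z-limits: 0.647523 ± 2.326·0.208514 = 0.647523 ± 0.485004 = [0.162519, 1.132527]
ρ-limits: (tanh 0.162519, tanh 1.132527) = (0.161, 0.812)

(0.161, 0.812)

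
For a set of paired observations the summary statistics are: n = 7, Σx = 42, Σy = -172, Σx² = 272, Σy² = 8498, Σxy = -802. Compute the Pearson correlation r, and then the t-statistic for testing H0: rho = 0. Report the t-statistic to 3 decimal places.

2.851

S_xy = nΣxy − ΣxΣy = 7·(-802) − 42·(-172) = -5614 − (-7224) = 1610
S_xx = nΣx² − (Σx)² = 7·272 − 42² = 1904 − 1764 = 140
S_yy = nΣy² − (Σy)² = 7·8498 − (-172)² = 59486 − 29584 = 29902
r = S_xy / √(S_xx·S_yy) = 1610 / √(140·29902) = 1610 / √4186280 = 1610 / 2046.0401 = 0.7869
t = r·√(n−2)/√(1−r²) = 0.7869·√5 / √(1−0.619212) = 1.759562 / 0.617080 = 2.851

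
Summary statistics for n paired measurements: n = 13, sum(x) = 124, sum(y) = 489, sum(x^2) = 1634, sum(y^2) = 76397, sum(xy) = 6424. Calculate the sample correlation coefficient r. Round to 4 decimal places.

0.3440

S_xy = nΣxy − ΣxΣy = 13·6424 − 124·489 = 83512 − 60636 = 22876
S_xx = nΣx² − (Σx)² = 13·1634 − 124² = 21242 − 15376 = 5866
S_yy = nΣy² − (Σy)² = 13·76397 − 489² = 993161 − 239121 = 754040
r = S_xy / √(S_xx·S_yy) = 22876 / √(5866·754040) = 22876 / √4423198640 = 22876 / 66507.1322 = 0.3440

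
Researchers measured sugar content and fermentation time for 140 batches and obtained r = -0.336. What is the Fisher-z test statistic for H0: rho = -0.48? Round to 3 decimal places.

Fisher z: atanh(-0.336) = -0.349577, atanh(-0.48) = -0.522984
z = (z_r − z_0)·√(n−3) = (-0.349577 − (-0.522984))·√137 = 0.173407 · 11.704700 = 2.030

2.030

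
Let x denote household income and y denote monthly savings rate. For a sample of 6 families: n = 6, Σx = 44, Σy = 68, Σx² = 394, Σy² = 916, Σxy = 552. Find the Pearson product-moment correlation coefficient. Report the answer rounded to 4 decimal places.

S_xy = nΣxy − ΣxΣy = 6·552 − 44·68 = 3312 − 2992 = 320
S_xx = nΣx² − (Σx)² = 6·394 − 44² = 2364 − 1936 = 428
S_yy = nΣy² − (Σy)² = 6·916 − 68² = 5496 − 4624 = 872
r = S_xy / √(S_xx·S_yy) = 320 / √(428·872) = 320 / √373216 = 320 / 610.9141 = 0.5238

0.5238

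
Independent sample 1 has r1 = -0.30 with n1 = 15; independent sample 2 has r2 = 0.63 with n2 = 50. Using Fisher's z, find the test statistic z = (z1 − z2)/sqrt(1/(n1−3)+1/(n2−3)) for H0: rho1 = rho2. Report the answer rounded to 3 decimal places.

z1 = atanh(-0.30) = -0.309520,  z2 = atanh(0.63) = 0.741416
SE = √(1/(n1−3) + 1/(n2−3)) = √(1/12 + 1/47) = √(0.0833333 + 0.0212766) = √0.1046099 = 0.323435
z = (z1 − z2)/SE = (-0.309520 − 0.741416) / 0.323435 = -1.050936 / 0.323435 = -3.249

-3.249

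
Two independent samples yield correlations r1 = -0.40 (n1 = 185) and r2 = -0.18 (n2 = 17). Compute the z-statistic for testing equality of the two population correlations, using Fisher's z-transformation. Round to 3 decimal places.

z1 = atanh(-0.40) = -0.423649,  z2 = atanh(-0.18) = -0.181983
SE = √(1/(n1−3) + 1/(n2−3)) = √(1/182 + 1/14) = √(0.0054945 + 0.0714286) = √0.0769231 = 0.277350
z = (z1 − z2)/SE = (-0.423649 − (-0.181983)) / 0.277350 = -0.241666 / 0.277350 = -0.871

-0.871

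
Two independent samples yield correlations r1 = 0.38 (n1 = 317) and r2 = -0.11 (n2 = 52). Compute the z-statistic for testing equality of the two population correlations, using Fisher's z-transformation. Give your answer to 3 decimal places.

3.324

z1 = atanh(0.38) = 0.400060,  z2 = atanh(-0.11) = -0.110447
SE = √(1/(n1−3) + 1/(n2−3)) = √(1/314 + 1/49) = √(0.0031847 + 0.0204082) = √0.0235929 = 0.153600
z = (z1 − z2)/SE = (0.400060 − (-0.110447)) / 0.153600 = 0.510507 / 0.153600 = 3.324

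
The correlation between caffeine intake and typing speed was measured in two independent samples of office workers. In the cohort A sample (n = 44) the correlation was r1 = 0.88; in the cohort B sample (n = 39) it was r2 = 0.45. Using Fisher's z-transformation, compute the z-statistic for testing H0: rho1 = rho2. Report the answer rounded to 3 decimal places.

z1 = atanh(0.88) = 1.375768,  z2 = atanh(0.45) = 0.484700
SE = √(1/(n1−3) + 1/(n2−3)) = √(1/41 + 1/36) = √(0.0243902 + 0.0277778) = √0.0521680 = 0.228403
z = (z1 − z2)/SE = (1.375768 − 0.484700) / 0.228403 = 0.891068 / 0.228403 = 3.901

3.901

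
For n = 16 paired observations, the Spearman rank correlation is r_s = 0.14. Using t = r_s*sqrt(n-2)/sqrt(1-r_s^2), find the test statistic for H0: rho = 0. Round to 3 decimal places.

t = r_s·√(n−2) / √(1−r_s²) with r_s = 0.14, n = 16
  = 0.14·√14 / √(1 − 0.0196)
  = 0.14·3.741657 / 0.990152
  = 0.523832 / 0.990152 = 0.529

0.529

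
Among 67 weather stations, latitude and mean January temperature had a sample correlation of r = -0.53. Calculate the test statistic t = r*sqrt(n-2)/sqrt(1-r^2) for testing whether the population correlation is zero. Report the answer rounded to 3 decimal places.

1 − r² = 1 − 0.2809 = 0.7191;  √(1−r²) = 0.847998
√(n−2) = √65 = 8.062258
t = r·√(n−2)/√(1−r²) = -0.53 · 8.062258 / 0.847998 = -5.039

-5.039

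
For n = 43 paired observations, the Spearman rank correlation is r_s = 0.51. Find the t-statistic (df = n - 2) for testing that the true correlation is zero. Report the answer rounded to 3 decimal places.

3.796

t = r_s·√(n−2) / √(1−r_s²) with r_s = 0.51, n = 43
  = 0.51·√41 / √(1 − 0.2601)
  = 0.51·6.403124 / 0.860174
  = 3.265593 / 0.860174 = 3.796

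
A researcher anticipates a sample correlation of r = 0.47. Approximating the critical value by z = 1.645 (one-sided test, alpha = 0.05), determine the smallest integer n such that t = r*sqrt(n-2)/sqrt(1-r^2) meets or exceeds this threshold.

Need r·√(n−2)/√(1−r²) ≥ 1.645
√(n−2) ≥ 1.645·√(1−0.2209) / 0.47 = 1.645·0.882666 / 0.47 = 3.0893
n−2 ≥ 9.5438  ⇒  n ≥ 11.5438
Smallest integer n = 12

12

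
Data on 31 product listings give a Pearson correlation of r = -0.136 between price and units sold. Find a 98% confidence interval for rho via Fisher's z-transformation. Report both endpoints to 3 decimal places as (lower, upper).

Fisher z: z_r = atanh(r) = ½·ln((1+(-0.136))/(1−(-0.136))) = -0.136848
SE(z) = 1/√(n−3) = 1/√28 = 0.188982
98% ⇒ z* = 2.326; margin = 2.326·0.188982 = 0.439572
CI on z-scale: (-0.576420, 0.302724)
Back-transform: tanh(-0.576420) = -0.520059, tanh(0.302724) = 0.293803

(-0.520, 0.294)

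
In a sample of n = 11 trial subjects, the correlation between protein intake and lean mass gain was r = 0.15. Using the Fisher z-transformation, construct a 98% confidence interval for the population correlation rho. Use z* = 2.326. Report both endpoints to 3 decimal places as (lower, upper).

(-0.586, 0.750)

Fisher z: z_r = atanh(r) = ½·ln((1+0.15)/(1−0.15)) = 0.151140
SE(z) = 1/√(n−3) = 1/√8 = 0.353553
98% ⇒ z* = 2.326; margin = 2.326·0.353553 = 0.822364
CI on z-scale: (-0.671224, 0.973504)
Back-transform: tanh(-0.671224) = -0.585784, tanh(0.973504) = 0.750240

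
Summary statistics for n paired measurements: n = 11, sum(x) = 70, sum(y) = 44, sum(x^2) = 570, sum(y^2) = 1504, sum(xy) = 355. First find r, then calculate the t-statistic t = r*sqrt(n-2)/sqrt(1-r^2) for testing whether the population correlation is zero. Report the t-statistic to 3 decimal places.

0.563

Numerator: nΣxy − (Σx)(Σy) = 11·355 − (70)(44) = 825
Denominator: √[(nΣx²−(Σx)²)(nΣy²−(Σy)²)]
  nΣx²−(Σx)² = 11·570 − 4900 = 1370;  nΣy²−(Σy)² = 11·1504 − 1936 = 14608
  √(1370·14608) = √20012960 = 4473.5847
r = 825 / 4473.5847 = 0.1844
t = r·√(n−2)/√(1−r²) = 0.1844·√9 / √(1−0.034003) = 0.553200 / 0.982851 = 0.563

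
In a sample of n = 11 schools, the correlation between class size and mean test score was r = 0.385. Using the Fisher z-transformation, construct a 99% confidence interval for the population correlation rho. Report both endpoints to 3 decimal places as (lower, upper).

(-0.466, 0.866)

z_r = atanh(0.385) = 0.405917;  SE = 1/√(n−3) = 1/√8 = 0.353553
z-limits: 0.405917 ± 2.576·0.353553 = 0.405917 ± 0.910753 = [-0.504836, 1.316670]
ρ-limits: (tanh -0.504836, tanh 1.316670) = (-0.466, 0.866)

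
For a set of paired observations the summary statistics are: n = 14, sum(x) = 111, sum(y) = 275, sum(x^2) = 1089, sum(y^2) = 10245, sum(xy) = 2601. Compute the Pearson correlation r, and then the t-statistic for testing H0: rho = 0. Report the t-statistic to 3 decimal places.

S_xy = nΣxy − ΣxΣy = 14·2601 − 111·275 = 36414 − 30525 = 5889
S_xx = nΣx² − (Σx)² = 14·1089 − 111² = 15246 − 12321 = 2925
S_yy = nΣy² − (Σy)² = 14·10245 − 275² = 143430 − 75625 = 67805
r = S_xy / √(S_xx·S_yy) = 5889 / √(2925·67805) = 5889 / √198329625 = 5889 / 14082.9551 = 0.4182
t = r·√(n−2)/√(1−r²) = 0.4182·√12 / √(1−0.174891) = 1.448687 / 0.908355 = 1.595

1.595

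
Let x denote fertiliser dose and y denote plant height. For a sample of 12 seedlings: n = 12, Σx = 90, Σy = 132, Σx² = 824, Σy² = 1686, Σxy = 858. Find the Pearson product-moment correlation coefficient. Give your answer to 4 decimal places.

Numerator: nΣxy − (Σx)(Σy) = 12·858 − (90)(132) = -1584
Denominator: √[(nΣx²−(Σx)²)(nΣy²−(Σy)²)]
  nΣx²−(Σx)² = 12·824 − 8100 = 1788;  nΣy²−(Σy)² = 12·1686 − 17424 = 2808
  √(1788·2808) = √5020704 = 2240.6928
r = -1584 / 2240.6928 = -0.7069

-0.7069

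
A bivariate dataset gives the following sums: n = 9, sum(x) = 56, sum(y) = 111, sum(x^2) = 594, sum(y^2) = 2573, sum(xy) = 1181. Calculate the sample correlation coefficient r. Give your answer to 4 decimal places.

0.9018

S_xy = nΣxy − ΣxΣy = 9·1181 − 56·111 = 10629 − 6216 = 4413
S_xx = nΣx² − (Σx)² = 9·594 − 56² = 5346 − 3136 = 2210
S_yy = nΣy² − (Σy)² = 9·2573 − 111² = 23157 − 12321 = 10836
r = S_xy / √(S_xx·S_yy) = 4413 / √(2210·10836) = 4413 / √23947560 = 4413 / 4893.6244 = 0.9018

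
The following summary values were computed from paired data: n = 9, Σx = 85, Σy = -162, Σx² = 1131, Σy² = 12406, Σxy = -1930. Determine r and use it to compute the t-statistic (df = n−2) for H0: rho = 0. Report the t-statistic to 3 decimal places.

-0.616

S_xy = nΣxy − ΣxΣy = 9·(-1930) − 85·(-162) = -17370 − (-13770) = -3600
S_xx = nΣx² − (Σx)² = 9·1131 − 85² = 10179 − 7225 = 2954
S_yy = nΣy² − (Σy)² = 9·12406 − (-162)² = 111654 − 26244 = 85410
r = S_xy / √(S_xx·S_yy) = -3600 / √(2954·85410) = -3600 / √252301140 = -3600 / 15883.9901 = -0.2266
t = r·√(n−2)/√(1−r²) = -0.2266·√7 / √(1−0.051348) = -0.599527 / 0.973988 = -0.616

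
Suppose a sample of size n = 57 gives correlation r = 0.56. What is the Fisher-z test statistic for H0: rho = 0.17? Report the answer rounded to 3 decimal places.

Fisher z: atanh(0.56) = 0.632833, atanh(0.17) = 0.171667
z = (z_r − z_0)·√(n−3) = (0.632833 − 0.171667)·√54 = 0.461166 · 7.348469 = 3.389

3.389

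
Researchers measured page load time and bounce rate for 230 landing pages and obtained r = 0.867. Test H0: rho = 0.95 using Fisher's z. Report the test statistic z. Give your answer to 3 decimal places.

Fisher z: atanh(0.867) = 1.320870, atanh(0.95) = 1.831781
z = (z_r − z_0)·√(n−3) = (1.320870 − 1.831781)·√227 = -0.510911 · 15.066519 = -7.698

-7.698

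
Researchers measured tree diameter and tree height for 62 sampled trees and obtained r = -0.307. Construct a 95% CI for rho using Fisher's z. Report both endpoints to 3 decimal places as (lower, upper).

(-0.517, -0.062)

z_r = atanh(-0.307) = -0.317230;  SE = 1/√(n−3) = 1/√59 = 0.130189
z-limits: -0.317230 ± 1.960·0.130189 = -0.317230 ± 0.255170 = [-0.572400, -0.062060]
ρ-limits: (tanh -0.572400, tanh -0.062060) = (-0.517, -0.062)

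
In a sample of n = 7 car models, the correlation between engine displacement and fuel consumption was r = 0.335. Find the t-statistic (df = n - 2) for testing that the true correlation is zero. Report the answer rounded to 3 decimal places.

0.795

t = r·√(n−2) / √(1−r²) with r = 0.335, n = 7
  = 0.335·√5 / √(1 − 0.112225)
  = 0.335·2.236068 / 0.942218
  = 0.749083 / 0.942218 = 0.795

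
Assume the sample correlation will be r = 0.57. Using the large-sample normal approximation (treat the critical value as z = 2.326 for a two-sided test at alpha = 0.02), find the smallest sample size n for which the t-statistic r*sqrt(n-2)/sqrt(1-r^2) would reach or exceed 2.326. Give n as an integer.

14

r√(n−2)/√(1−r²) ≥ 2.326  ⇔  n−2 ≥ (2.326)²·(1−r²)/r²
(1−r²)/r² = (1−0.3249)/0.3249 = 2.0779
n ≥ 2 + 5.410276·2.0779 = 2 + 11.2420 = 13.2420
⌈13.2420⌉ = 14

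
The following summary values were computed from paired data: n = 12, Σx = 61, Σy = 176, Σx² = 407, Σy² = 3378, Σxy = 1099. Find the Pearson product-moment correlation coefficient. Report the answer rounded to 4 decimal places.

0.7354

Numerator: nΣxy − (Σx)(Σy) = 12·1099 − (61)(176) = 2452
Denominator: √[(nΣx²−(Σx)²)(nΣy²−(Σy)²)]
  nΣx²−(Σx)² = 12·407 − 3721 = 1163;  nΣy²−(Σy)² = 12·3378 − 30976 = 9560
  √(1163·9560) = √11118280 = 3334.4085
r = 2452 / 3334.4085 = 0.7354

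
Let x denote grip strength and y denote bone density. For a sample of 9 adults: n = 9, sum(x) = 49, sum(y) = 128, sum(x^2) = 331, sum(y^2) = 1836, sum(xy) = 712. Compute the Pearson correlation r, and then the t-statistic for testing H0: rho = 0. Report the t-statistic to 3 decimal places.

1.440

S_xy = nΣxy − ΣxΣy = 9·712 − 49·128 = 6408 − 6272 = 136
S_xx = nΣx² − (Σx)² = 9·331 − 49² = 2979 − 2401 = 578
S_yy = nΣy² − (Σy)² = 9·1836 − 128² = 16524 − 16384 = 140
r = S_xy / √(S_xx·S_yy) = 136 / √(578·140) = 136 / √80920 = 136 / 284.4644 = 0.4781
t = r·√(n−2)/√(1−r²) = 0.4781·√7 / √(1−0.228580) = 1.264934 / 0.878305 = 1.440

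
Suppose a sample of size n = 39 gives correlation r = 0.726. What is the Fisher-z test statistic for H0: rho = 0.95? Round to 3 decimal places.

-5.469

z_r = atanh(0.726) = 0.920217,  z_0 = atanh(0.95) = 1.831781
SE = 1/√(n−3) = 1/√36 = 0.166667
z = (z_r − z_0)/SE = (0.920217 − 1.831781) / 0.166667 = -0.911564 / 0.166667 = -5.469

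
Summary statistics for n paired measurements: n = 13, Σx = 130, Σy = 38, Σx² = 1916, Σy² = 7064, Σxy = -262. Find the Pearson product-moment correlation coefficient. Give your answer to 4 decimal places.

S_xy = nΣxy − ΣxΣy = 13·(-262) − 130·38 = -3406 − 4940 = -8346
S_xx = nΣx² − (Σx)² = 13·1916 − 130² = 24908 − 16900 = 8008
S_yy = nΣy² − (Σy)² = 13·7064 − 38² = 91832 − 1444 = 90388
r = S_xy / √(S_xx·S_yy) = -8346 / √(8008·90388) = -8346 / √723827104 = -8346 / 26904.0351 = -0.3102

-0.3102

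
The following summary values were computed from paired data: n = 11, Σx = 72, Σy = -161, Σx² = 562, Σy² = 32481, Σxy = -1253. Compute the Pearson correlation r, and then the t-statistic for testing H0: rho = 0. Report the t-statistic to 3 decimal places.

-0.364

Numerator: nΣxy − (Σx)(Σy) = 11·(-1253) − (72)(-161) = -2191
Denominator: √[(nΣx²−(Σx)²)(nΣy²−(Σy)²)]
  nΣx²−(Σx)² = 11·562 − 5184 = 998;  nΣy²−(Σy)² = 11·32481 − 25921 = 331370
  √(998·331370) = √330707260 = 18185.3584
r = -2191 / 18185.3584 = -0.1205
t = r·√(n−2)/√(1−r²) = -0.1205·√9 / √(1−0.014520) = -0.361500 / 0.992713 = -0.364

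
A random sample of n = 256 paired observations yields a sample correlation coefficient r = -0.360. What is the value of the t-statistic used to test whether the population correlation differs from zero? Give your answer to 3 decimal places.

1 − r² = 1 − 0.129600 = 0.870400;  √(1−r²) = 0.932952
√(n−2) = √254 = 15.937377
t = r·√(n−2)/√(1−r²) = -0.360 · 15.937377 / 0.932952 = -6.150

-6.150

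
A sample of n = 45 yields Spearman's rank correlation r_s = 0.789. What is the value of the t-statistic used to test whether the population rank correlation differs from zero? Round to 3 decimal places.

8.421

1 − r_s² = 1 − 0.622521 = 0.377479;  √(1−r_s²) = 0.614393
√(n−2) = √43 = 6.557439
t = r_s·√(n−2)/√(1−r_s²) = 0.789 · 6.557439 / 0.614393 = 8.421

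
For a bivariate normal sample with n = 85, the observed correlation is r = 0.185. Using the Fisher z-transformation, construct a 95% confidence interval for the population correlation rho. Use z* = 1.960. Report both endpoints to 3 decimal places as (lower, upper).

z_r = atanh(0.185) = 0.187155;  SE = 1/√(n−3) = 1/√82 = 0.110432
z-limits: 0.187155 ± 1.960·0.110432 = 0.187155 ± 0.216447 = [-0.029292, 0.403602]
ρ-limits: (tanh -0.029292, tanh 0.403602) = (-0.029, 0.383)

(-0.029, 0.383)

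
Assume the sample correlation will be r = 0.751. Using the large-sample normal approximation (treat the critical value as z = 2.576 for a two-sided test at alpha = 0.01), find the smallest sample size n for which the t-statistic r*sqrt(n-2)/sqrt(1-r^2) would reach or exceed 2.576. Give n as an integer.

r√(n−2)/√(1−r²) ≥ 2.576  ⇔  n−2 ≥ (2.576)²·(1−r²)/r²
(1−r²)/r² = (1−0.564001)/0.564001 = 0.7730
n ≥ 2 + 6.635776·0.7730 = 2 + 5.1295 = 7.1295
⌈7.1295⌉ = 8

8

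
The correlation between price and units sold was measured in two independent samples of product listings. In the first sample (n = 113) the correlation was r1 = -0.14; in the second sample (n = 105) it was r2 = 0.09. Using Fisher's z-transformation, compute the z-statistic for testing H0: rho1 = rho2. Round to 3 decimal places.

-1.682

z1 = atanh(-0.14) = -0.140926,  z2 = atanh(0.09) = 0.090244
SE = √(1/(n1−3) + 1/(n2−3)) = √(1/110 + 1/102) = √(0.0090909 + 0.0098039) = √0.0188948 = 0.137458
z = (z1 − z2)/SE = (-0.140926 − 0.090244) / 0.137458 = -0.231170 / 0.137458 = -1.682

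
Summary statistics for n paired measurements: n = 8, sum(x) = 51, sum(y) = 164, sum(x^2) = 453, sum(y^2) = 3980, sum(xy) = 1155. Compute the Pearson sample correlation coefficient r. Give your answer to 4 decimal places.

0.3895

Numerator: nΣxy − (Σx)(Σy) = 8·1155 − (51)(164) = 876
Denominator: √[(nΣx²−(Σx)²)(nΣy²−(Σy)²)]
  nΣx²−(Σx)² = 8·453 − 2601 = 1023;  nΣy²−(Σy)² = 8·3980 − 26896 = 4944
  √(1023·4944) = √5057712 = 2248.9357
r = 876 / 2248.9357 = 0.3895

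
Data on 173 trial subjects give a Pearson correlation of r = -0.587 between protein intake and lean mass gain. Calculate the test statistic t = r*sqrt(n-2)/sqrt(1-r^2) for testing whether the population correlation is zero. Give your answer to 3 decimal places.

t = r·√(n−2) / √(1−r²) with r = -0.587, n = 173
  = -0.587·√171 / √(1 − 0.344569)
  = -0.587·13.076697 / 0.809587
  = -7.676021 / 0.809587 = -9.481

-9.481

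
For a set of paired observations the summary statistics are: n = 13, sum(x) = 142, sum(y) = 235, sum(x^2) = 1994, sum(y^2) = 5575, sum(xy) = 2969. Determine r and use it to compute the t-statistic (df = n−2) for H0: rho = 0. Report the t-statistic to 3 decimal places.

S_xy = nΣxy − ΣxΣy = 13·2969 − 142·235 = 38597 − 33370 = 5227
S_xx = nΣx² − (Σx)² = 13·1994 − 142² = 25922 − 20164 = 5758
S_yy = nΣy² − (Σy)² = 13·5575 − 235² = 72475 − 55225 = 17250
r = S_xy / √(S_xx·S_yy) = 5227 / √(5758·17250) = 5227 / √99325500 = 5227 / 9966.2179 = 0.5245
t = r·√(n−2)/√(1−r²) = 0.5245·√11 / √(1−0.275100) = 1.739570 / 0.851411 = 2.043

2.043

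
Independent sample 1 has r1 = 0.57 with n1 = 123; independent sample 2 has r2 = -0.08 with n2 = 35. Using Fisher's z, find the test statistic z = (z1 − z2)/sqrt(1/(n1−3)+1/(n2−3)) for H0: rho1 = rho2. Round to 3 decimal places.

3.658

z1 = atanh(0.57) = 0.647523,  z2 = atanh(-0.08) = -0.080171
SE = √(1/(n1−3) + 1/(n2−3)) = √(1/120 + 1/32) = √(0.0083333 + 0.0312500) = √0.0395833 = 0.198956
z = (z1 − z2)/SE = (0.647523 − (-0.080171)) / 0.198956 = 0.727694 / 0.198956 = 3.658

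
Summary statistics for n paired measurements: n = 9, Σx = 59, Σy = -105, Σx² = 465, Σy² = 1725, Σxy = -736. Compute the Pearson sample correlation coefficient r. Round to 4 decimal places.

-0.2410

Numerator: nΣxy − (Σx)(Σy) = 9·(-736) − (59)(-105) = -429
Denominator: √[(nΣx²−(Σx)²)(nΣy²−(Σy)²)]
  nΣx²−(Σx)² = 9·465 − 3481 = 704;  nΣy²−(Σy)² = 9·1725 − 11025 = 4500
  √(704·4500) = √3168000 = 1779.8876
r = -429 / 1779.8876 = -0.2410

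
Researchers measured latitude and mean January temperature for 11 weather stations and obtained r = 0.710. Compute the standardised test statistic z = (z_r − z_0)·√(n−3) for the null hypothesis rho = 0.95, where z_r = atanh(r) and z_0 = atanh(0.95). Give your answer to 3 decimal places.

-2.672

z_r = atanh(0.710) = 0.887184,  z_0 = atanh(0.95) = 1.831781
SE = 1/√(n−3) = 1/√8 = 0.353553
z = (z_r − z_0)/SE = (0.887184 − 1.831781) / 0.353553 = -0.944597 / 0.353553 = -2.672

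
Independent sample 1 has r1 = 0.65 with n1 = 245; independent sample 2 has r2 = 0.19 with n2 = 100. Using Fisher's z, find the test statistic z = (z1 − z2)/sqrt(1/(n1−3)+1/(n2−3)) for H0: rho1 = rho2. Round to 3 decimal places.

4.851

z1 = atanh(0.65) = 0.775299,  z2 = atanh(0.19) = 0.192337
SE = √(1/(n1−3) + 1/(n2−3)) = √(1/242 + 1/97) = √(0.0041322 + 0.0103093) = √0.0144415 = 0.120173
z = (z1 − z2)/SE = (0.775299 − 0.192337) / 0.120173 = 0.582962 / 0.120173 = 4.851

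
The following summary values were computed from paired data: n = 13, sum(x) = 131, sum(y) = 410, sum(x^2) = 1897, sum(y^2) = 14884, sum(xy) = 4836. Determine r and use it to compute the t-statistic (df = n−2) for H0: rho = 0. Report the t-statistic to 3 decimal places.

Numerator: nΣxy − (Σx)(Σy) = 13·4836 − (131)(410) = 9158
Denominator: √[(nΣx²−(Σx)²)(nΣy²−(Σy)²)]
  nΣx²−(Σx)² = 13·1897 − 17161 = 7500;  nΣy²−(Σy)² = 13·14884 − 168100 = 25392
  √(7500·25392) = √190440000 = 13800.0000
r = 9158 / 13800.0000 = 0.6636
t = r·√(n−2)/√(1−r²) = 0.6636·√11 / √(1−0.440365) = 2.200912 / 0.748088 = 2.942

2.942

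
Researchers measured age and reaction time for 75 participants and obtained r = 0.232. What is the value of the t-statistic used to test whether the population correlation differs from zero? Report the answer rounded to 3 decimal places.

2.038

1 − r² = 1 − 0.053824 = 0.946176;  √(1−r²) = 0.972716
√(n−2) = √73 = 8.544004
t = r·√(n−2)/√(1−r²) = 0.232 · 8.544004 / 0.972716 = 2.038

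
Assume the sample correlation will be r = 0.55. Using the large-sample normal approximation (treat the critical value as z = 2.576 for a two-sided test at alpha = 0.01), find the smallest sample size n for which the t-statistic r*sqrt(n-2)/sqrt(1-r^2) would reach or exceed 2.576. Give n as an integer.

Need r·√(n−2)/√(1−r²) ≥ 2.576
√(n−2) ≥ 2.576·√(1−0.3025) / 0.55 = 2.576·0.835165 / 0.55 = 3.9116
n−2 ≥ 15.3006  ⇒  n ≥ 17.3006
Smallest integer n = 18

18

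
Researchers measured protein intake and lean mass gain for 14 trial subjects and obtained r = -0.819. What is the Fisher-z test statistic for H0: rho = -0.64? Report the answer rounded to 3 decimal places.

-1.312

z_r = atanh(-0.819) = -1.153773,  z_0 = atanh(-0.64) = -0.758174
SE = 1/√(n−3) = 1/√11 = 0.301511
z = (z_r − z_0)/SE = (-1.153773 − (-0.758174)) / 0.301511 = -0.395599 / 0.301511 = -1.312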